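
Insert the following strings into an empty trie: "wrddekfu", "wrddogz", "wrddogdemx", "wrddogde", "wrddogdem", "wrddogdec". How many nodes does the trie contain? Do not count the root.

16

For each word, the new-node count is its length minus the longest prefix already in the trie:
  "wrddekfu" → 8 new (w, r, d, d, e, k, f, u)
  "wrddogz" → prefix "wrdd" already present; 3 new (o, g, z)
  "wrddogdemx" → prefix "wrddog" already present; 4 new (d, e, m, x)
  "wrddogde" → prefix "wrddogde" already present; 0 new (none)
  "wrddogdem" → prefix "wrddogdem" already present; 0 new (none)
  "wrddogdec" → prefix "wrddogde" already present; 1 new (c)
Total nodes = 8 + 3 + 4 + 0 + 0 + 1 = 16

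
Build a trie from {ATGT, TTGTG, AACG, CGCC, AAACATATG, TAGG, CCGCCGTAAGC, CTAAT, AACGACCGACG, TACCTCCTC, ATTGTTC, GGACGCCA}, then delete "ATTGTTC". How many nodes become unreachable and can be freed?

5

A node on "ATTGTTC"'s path can go only if nothing else ends at it or branches off below it.
The suffix "TGTTC" (5 nodes) is used only by "ATTGTTC"; the node for "AT" still has the child "G", so pruning stops there.
Nodes removed: 5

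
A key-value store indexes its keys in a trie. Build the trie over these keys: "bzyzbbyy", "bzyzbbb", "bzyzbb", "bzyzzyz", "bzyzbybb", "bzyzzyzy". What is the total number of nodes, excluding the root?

Trace insertions, counting only characters that open a new branch:
  "bzyzbbyy" → 8 new (b, z, y, z, b, b, y, y)
  "bzyzbbb" → prefix "bzyzbb" already present; 1 new (b)
  "bzyzbb" → prefix "bzyzbb" already present; 0 new (none)
  "bzyzzyz" → prefix "bzyz" already present; 3 new (z, y, z)
  "bzyzbybb" → prefix "bzyzb" already present; 3 new (y, b, b)
  "bzyzzyzy" → prefix "bzyzzyz" already present; 1 new (y)
Total nodes = 8 + 1 + 0 + 3 + 3 + 1 = 16

16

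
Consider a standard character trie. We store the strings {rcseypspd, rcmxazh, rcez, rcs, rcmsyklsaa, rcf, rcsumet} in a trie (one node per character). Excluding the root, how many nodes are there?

Trie structure (* marks end of a word):
(root)
└─ r
   └─ c
      ├─ e
      │  └─ z *
      ├─ f *
      ├─ m
      │  ├─ s
      │  │  └─ y
      │  │     └─ k
      │  │        └─ l
      │  │           └─ s
      │  │              └─ a
      │  │                 └─ a *
      │  └─ x
      │     └─ a
      │        └─ z
      │           └─ h *
      └─ s *
         ├─ e
         │  └─ y
         │     └─ p
         │        └─ s
         │           └─ p
         │              └─ d *
         └─ u
            └─ m
               └─ e
                  └─ t *
Counting every labelled node above: 28.

28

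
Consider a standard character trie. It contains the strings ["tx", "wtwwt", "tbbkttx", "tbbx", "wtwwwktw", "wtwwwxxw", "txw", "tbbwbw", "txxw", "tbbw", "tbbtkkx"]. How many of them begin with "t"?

Filter for entries beginning with "t":
Matches: "tbbkttx", "tbbtkkx", "tbbw", "tbbwbw", "tbbx", "tx", "txw", "txxw"
Count: 8

8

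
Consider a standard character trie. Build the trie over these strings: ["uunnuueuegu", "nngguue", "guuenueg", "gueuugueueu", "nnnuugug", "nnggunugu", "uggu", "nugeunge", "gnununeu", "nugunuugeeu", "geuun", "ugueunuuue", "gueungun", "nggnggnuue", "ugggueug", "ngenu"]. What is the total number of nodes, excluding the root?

Trace insertions, counting only characters that open a new branch:
  "uunnuueuegu" → 11 new (u, u, n, n, u, u, e, u, e, g, u)
  "nngguue" → 7 new (n, n, g, g, u, u, e)
  "guuenueg" → 8 new (g, u, u, e, n, u, e, g)
  "gueuugueueu" → prefix "gu" already present; 9 new (e, u, u, g, u, e, u, e, u)
  "nnnuugug" → prefix "nn" already present; 6 new (n, u, u, g, u, g)
  "nnggunugu" → prefix "nnggu" already present; 4 new (n, u, g, u)
  "uggu" → prefix "u" already present; 3 new (g, g, u)
  "nugeunge" → prefix "n" already present; 7 new (u, g, e, u, n, g, e)
  "gnununeu" → prefix "g" already present; 7 new (n, u, n, u, n, e, u)
  "nugunuugeeu" → prefix "nug" already present; 8 new (u, n, u, u, g, e, e, u)
  "geuun" → prefix "g" already present; 4 new (e, u, u, n)
  "ugueunuuue" → prefix "ug" already present; 8 new (u, e, u, n, u, u, u, e)
  "gueungun" → prefix "gueu" already present; 4 new (n, g, u, n)
  "nggnggnuue" → prefix "n" already present; 9 new (g, g, n, g, g, n, u, u, e)
  "ugggueug" → prefix "ugg" already present; 5 new (g, u, e, u, g)
  "ngenu" → prefix "ng" already present; 3 new (e, n, u)
Total nodes = 11 + 7 + 8 + 9 + 6 + 4 + 3 + 7 + 7 + 8 + 4 + 8 + 4 + 9 + 5 + 3 = 103

103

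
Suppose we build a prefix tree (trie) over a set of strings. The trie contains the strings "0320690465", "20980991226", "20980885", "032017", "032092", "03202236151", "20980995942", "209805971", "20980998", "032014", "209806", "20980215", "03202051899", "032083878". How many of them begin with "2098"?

7

Walk to "2098"; the words in its subtree are exactly those with that prefix.
Words under "2098": 20980215, 209805971, 209806, 20980885, 20980991226, 20980995942, 20980998
Count: 7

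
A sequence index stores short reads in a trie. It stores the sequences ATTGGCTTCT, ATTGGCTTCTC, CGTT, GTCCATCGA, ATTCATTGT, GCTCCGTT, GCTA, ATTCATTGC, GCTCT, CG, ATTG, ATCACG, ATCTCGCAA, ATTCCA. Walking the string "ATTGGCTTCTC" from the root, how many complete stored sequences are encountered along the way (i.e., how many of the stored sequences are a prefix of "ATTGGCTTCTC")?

Walk "ATTGGCTTCTC" from the root; an end-of-word marker is hit whenever a stored word is a prefix of "ATTGGCTTCTC".
Prefixes of the query that are stored words: "ATTG", "ATTGGCTTCT", "ATTGGCTTCTC"
Count: 3

3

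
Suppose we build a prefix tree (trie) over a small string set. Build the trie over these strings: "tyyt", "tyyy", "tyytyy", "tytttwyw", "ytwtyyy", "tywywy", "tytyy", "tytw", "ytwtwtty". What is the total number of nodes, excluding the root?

31

Trie structure (* marks end of a word):
(root)
├─ t
│  └─ y
│     ├─ t
│     │  ├─ t
│     │  │  └─ t
│     │  │     └─ w
│     │  │        └─ y
│     │  │           └─ w *
│     │  ├─ w *
│     │  └─ y
│     │     └─ y *
│     ├─ w
│     │  └─ y
│     │     └─ w
│     │        └─ y *
│     └─ y
│        ├─ t *
│        │  └─ y
│        │     └─ y *
│        └─ y *
└─ y
   └─ t
      └─ w
         └─ t
            ├─ w
            │  └─ t
            │     └─ t
            │        └─ y *
            └─ y
               └─ y
                  └─ y *
Counting every labelled node above: 31.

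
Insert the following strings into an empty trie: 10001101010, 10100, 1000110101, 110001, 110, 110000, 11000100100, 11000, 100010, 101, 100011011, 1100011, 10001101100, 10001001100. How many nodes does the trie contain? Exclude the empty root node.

Insert word by word; a character creates a node only if that edge doesn't already exist:
  "10001101010" → 11 new (1, 0, 0, 0, 1, 1, 0, 1, 0, 1, 0)
  "10100" → prefix "10" already present; 3 new (1, 0, 0)
  "1000110101" → prefix "1000110101" already present; 0 new (none)
  "110001" → prefix "1" already present; 5 new (1, 0, 0, 0, 1)
  "110" → prefix "110" already present; 0 new (none)
  "110000" → prefix "11000" already present; 1 new (0)
  "11000100100" → prefix "110001" already present; 5 new (0, 0, 1, 0, 0)
  "11000" → prefix "11000" already present; 0 new (none)
  "100010" → prefix "10001" already present; 1 new (0)
  "101" → prefix "101" already present; 0 new (none)
  "100011011" → prefix "10001101" already present; 1 new (1)
  "1100011" → prefix "110001" already present; 1 new (1)
  "10001101100" → prefix "100011011" already present; 2 new (0, 0)
  "10001001100" → prefix "100010" already present; 5 new (0, 1, 1, 0, 0)
Total nodes = 11 + 3 + 0 + 5 + 0 + 1 + 5 + 0 + 1 + 0 + 1 + 1 + 2 + 5 = 35

35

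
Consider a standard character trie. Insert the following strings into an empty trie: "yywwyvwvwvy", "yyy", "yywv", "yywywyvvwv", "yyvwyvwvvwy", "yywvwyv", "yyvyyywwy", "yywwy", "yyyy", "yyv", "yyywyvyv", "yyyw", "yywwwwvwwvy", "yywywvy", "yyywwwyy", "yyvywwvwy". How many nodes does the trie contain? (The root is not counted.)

62

Count nodes per top-level branch (shared prefixes stored once):
  'y'-branch (yyv, yyvwyvwvvwy, yyvywwvwy, yyvyyywwy, yywv, yywvwyv, yywwwwvwwvy, yywwy, yywwyvwvwvy, yywywvy, yywywyvvwv, yyy, yyyw, yyywwwyy, yyywyvyv, yyyy): 62 nodes
Sum: 62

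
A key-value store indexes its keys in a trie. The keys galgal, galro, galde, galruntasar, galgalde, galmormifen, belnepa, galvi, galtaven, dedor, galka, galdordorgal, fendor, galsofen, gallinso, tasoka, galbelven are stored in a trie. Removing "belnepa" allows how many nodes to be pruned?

A node on "belnepa"'s path can go only if nothing else ends at it or branches off below it.
No other word shares any prefix with "belnepa", so all 7 of its nodes go.
Nodes removed: 7

7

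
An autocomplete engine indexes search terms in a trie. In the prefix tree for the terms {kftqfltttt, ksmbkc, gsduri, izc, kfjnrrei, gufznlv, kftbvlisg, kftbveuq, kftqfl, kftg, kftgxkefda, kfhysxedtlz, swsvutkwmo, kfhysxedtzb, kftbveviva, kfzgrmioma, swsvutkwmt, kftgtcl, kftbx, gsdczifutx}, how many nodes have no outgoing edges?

18

Leaves are exactly the stored words that no other stored word extends.
Those words: "gsdczifutx", "gsduri", "gufznlv", "izc", "kfhysxedtlz", "kfhysxedtzb", "kfjnrrei", "kftbveuq", "kftbveviva", "kftbvlisg", "kftbx", "kftgtcl", "kftgxkefda", "kftqfltttt", "kfzgrmioma", "ksmbkc", "swsvutkwmo", "swsvutkwmt"
Leaf count: 18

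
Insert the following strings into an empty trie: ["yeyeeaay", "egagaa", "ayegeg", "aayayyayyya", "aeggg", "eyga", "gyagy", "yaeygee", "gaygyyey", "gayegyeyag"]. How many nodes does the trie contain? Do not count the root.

Count nodes per top-level branch (shared prefixes stored once):
  'a'-branch (aayayyayyya, aeggg, ayegeg): 20 nodes
  'e'-branch (egagaa, eyga): 9 nodes
  'g'-branch (gayegyeyag, gaygyyey, gyagy): 19 nodes
  'y'-branch (yaeygee, yeyeeaay): 14 nodes
Sum: 62

62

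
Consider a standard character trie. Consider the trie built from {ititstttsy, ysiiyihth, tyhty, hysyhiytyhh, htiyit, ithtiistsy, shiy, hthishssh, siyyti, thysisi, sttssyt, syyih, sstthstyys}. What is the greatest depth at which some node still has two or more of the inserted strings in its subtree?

2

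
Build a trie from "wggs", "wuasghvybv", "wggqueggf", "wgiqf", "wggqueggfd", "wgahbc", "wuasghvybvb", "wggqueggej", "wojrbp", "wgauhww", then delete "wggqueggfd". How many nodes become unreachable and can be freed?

A node on "wggqueggfd"'s path can go only if nothing else ends at it or branches off below it.
The suffix "d" (1 node) is used only by "wggqueggfd"; "wggqueggf" is itself a stored word, so pruning stops there.
Nodes removed: 1

1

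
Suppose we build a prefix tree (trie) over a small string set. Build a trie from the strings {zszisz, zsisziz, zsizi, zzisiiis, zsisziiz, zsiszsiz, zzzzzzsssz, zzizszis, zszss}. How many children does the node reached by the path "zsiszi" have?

2

The children of the "zsiszi" node are the distinct next characters among strings starting with "zsiszi".
Distinct next characters after "zsiszi": i, z.
That node has 2 child edges.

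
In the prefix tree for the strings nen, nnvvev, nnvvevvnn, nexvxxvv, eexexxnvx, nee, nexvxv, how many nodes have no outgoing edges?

A leaf is a node with no children — equivalently, the end of a word that is not a proper prefix of any other stored word.
Those words: "eexexxnvx", "nee", "nen", "nexvxv", "nexvxxvv", "nnvvevvnn"
Leaf count: 6

6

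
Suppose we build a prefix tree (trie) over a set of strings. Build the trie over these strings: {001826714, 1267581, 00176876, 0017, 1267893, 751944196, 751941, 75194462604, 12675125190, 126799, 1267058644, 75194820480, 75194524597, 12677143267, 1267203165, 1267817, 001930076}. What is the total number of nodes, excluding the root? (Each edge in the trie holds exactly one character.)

86

Insert word by word; a character creates a node only if that edge doesn't already exist:
  "001826714" → 9 new (0, 0, 1, 8, 2, 6, 7, 1, 4)
  "1267581" → 7 new (1, 2, 6, 7, 5, 8, 1)
  "00176876" → prefix "001" already present; 5 new (7, 6, 8, 7, 6)
  "0017" → prefix "0017" already present; 0 new (none)
  "1267893" → prefix "1267" already present; 3 new (8, 9, 3)
  "751944196" → 9 new (7, 5, 1, 9, 4, 4, 1, 9, 6)
  "751941" → prefix "75194" already present; 1 new (1)
  "75194462604" → prefix "751944" already present; 5 new (6, 2, 6, 0, 4)
  "12675125190" → prefix "12675" already present; 6 new (1, 2, 5, 1, 9, 0)
  "126799" → prefix "1267" already present; 2 new (9, 9)
  "1267058644" → prefix "1267" already present; 6 new (0, 5, 8, 6, 4, 4)
  "75194820480" → prefix "75194" already present; 6 new (8, 2, 0, 4, 8, 0)
  "75194524597" → prefix "75194" already present; 6 new (5, 2, 4, 5, 9, 7)
  "12677143267" → prefix "1267" already present; 7 new (7, 1, 4, 3, 2, 6, 7)
  "1267203165" → prefix "1267" already present; 6 new (2, 0, 3, 1, 6, 5)
  "1267817" → prefix "12678" already present; 2 new (1, 7)
  "001930076" → prefix "001" already present; 6 new (9, 3, 0, 0, 7, 6)
Total nodes = 9 + 7 + 5 + 0 + 3 + 9 + 1 + 5 + 6 + 2 + 6 + 6 + 6 + 7 + 6 + 2 + 6 = 86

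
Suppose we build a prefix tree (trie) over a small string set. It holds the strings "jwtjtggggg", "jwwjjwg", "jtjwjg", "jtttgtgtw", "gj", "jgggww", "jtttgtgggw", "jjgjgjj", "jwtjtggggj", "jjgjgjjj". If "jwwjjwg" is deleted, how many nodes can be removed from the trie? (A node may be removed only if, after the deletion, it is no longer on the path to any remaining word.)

After clearing the end-marker at "jwwjjwg", prune upward until reaching a node still needed by another word.
The suffix "wjjwg" (5 nodes) is used only by "jwwjjwg"; the node for "jw" still has the child "t", so pruning stops there.
Nodes removed: 5

5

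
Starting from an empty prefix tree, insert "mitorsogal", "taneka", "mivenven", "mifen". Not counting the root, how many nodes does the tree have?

25

Trace insertions, counting only characters that open a new branch:
  "mitorsogal" → 10 new (m, i, t, o, r, s, o, g, a, l)
  "taneka" → 6 new (t, a, n, e, k, a)
  "mivenven" → prefix "mi" already present; 6 new (v, e, n, v, e, n)
  "mifen" → prefix "mi" already present; 3 new (f, e, n)
Total nodes = 10 + 6 + 6 + 3 = 25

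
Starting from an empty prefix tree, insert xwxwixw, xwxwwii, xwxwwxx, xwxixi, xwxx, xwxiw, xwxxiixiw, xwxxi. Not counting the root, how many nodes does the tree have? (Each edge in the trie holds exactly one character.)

22

Count nodes per top-level branch (shared prefixes stored once):
  'x'-branch (xwxiw, xwxixi, xwxwixw, xwxwwii, xwxwwxx, xwxx, xwxxi, xwxxiixiw): 22 nodes
Sum: 22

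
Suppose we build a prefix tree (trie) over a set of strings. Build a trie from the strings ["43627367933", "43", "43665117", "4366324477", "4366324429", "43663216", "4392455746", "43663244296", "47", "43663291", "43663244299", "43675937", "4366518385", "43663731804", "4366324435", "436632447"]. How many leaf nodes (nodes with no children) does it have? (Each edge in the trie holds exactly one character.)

13

Leaves are exactly the stored words that no other stored word extends.
Those words: "43627367933", "43663216", "43663244296", "43663244299", "4366324435", "4366324477", "43663291", "43663731804", "43665117", "4366518385", "43675937", "4392455746", "47"
Leaf count: 13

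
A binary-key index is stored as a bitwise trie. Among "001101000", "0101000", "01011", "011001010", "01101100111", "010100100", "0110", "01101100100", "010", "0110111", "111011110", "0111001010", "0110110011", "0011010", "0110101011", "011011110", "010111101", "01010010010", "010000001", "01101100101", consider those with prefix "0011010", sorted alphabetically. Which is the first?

0011010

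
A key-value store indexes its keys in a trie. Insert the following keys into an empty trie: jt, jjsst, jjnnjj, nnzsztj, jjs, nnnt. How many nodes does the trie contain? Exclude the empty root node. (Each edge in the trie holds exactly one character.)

Count nodes per top-level branch (shared prefixes stored once):
  'j'-branch (jjnnjj, jjs, jjsst, jt): 10 nodes
  'n'-branch (nnnt, nnzsztj): 9 nodes
Sum: 19

19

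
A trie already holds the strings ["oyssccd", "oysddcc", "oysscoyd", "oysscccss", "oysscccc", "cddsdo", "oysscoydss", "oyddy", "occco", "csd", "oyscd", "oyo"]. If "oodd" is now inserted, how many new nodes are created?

3

"o" is already a path in the trie; the remaining "odd" must be added.
New nodes needed: |"oodd"| − 1 = 4 − 1 = 3.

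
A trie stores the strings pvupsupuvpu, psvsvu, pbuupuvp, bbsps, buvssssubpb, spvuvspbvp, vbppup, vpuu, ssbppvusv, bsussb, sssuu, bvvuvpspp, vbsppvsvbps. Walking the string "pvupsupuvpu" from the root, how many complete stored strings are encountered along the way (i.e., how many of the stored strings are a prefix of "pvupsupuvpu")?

Walk "pvupsupuvpu" from the root; an end-of-word marker is hit whenever a stored word is a prefix of "pvupsupuvpu".
Prefixes of the query that are stored words: "pvupsupuvpu"
Count: 1

1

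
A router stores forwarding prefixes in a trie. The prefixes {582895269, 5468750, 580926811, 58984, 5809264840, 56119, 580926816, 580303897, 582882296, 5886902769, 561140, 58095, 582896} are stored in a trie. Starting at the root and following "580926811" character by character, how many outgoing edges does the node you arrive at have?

0

The children of the "580926811" node are the distinct next characters among strings starting with "580926811".
No stored string extends past "580926811".
That node has 0 child edges.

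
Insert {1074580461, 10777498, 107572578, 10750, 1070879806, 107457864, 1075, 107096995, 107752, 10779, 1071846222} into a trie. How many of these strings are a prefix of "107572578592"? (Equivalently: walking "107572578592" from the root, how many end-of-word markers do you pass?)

2

Traverse "107572578592" character by character; count nodes along the way that are marked as word ends.
Prefixes of the query that are stored words: "1075", "107572578"
Count: 2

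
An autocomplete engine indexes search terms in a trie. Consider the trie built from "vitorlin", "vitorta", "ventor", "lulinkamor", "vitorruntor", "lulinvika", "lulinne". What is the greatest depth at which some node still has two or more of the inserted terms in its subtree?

Look for the deepest trie node that still has at least two words in its subtree.
"lulinkamor" and "lulinne" agree on "lulin" (5 characters) before diverging; nothing deeper is shared.
Longest shared-prefix length: 5

5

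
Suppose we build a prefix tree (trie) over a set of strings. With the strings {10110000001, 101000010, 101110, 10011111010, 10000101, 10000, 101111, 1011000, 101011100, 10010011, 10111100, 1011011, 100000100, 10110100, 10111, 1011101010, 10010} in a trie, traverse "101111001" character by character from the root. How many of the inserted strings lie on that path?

Walk "101111001" from the root; an end-of-word marker is hit whenever a stored word is a prefix of "101111001".
Prefixes of the query that are stored words: "10111", "101111", "10111100"
Count: 3

3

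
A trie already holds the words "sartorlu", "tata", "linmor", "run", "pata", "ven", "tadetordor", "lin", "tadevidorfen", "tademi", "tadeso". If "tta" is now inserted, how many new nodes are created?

2

The longest prefix of "tta" already in the trie is "t" (length 1).
New nodes needed: |"tta"| − 1 = 3 − 1 = 2.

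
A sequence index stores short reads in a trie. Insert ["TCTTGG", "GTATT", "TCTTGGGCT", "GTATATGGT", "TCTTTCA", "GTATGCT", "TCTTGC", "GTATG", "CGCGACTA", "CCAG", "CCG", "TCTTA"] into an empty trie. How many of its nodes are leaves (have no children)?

Leaves are exactly the stored words that no other stored word extends.
Those words: "CCAG", "CCG", "CGCGACTA", "GTATATGGT", "GTATGCT", "GTATT", "TCTTA", "TCTTGC", "TCTTGGGCT", "TCTTTCA"
Leaf count: 10

10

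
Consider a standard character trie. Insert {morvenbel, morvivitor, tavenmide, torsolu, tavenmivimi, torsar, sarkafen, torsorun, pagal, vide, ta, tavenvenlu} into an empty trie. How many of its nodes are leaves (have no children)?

A leaf is a node with no children — equivalently, the end of a word that is not a proper prefix of any other stored word.
Those words: "morvenbel", "morvivitor", "pagal", "sarkafen", "tavenmide", "tavenmivimi", "tavenvenlu", "torsar", "torsolu", "torsorun", "vide"
Leaf count: 11

11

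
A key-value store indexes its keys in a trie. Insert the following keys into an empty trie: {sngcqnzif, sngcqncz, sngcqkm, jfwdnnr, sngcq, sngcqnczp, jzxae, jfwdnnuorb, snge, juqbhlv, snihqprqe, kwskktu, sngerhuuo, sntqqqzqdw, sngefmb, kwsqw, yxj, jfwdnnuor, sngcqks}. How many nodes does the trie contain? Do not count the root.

72

For each word, the new-node count is its length minus the longest prefix already in the trie:
  "sngcqnzif" → 9 new (s, n, g, c, q, n, z, i, f)
  "sngcqncz" → prefix "sngcqn" already present; 2 new (c, z)
  "sngcqkm" → prefix "sngcq" already present; 2 new (k, m)
  "jfwdnnr" → 7 new (j, f, w, d, n, n, r)
  "sngcq" → prefix "sngcq" already present; 0 new (none)
  "sngcqnczp" → prefix "sngcqncz" already present; 1 new (p)
  "jzxae" → prefix "j" already present; 4 new (z, x, a, e)
  "jfwdnnuorb" → prefix "jfwdnn" already present; 4 new (u, o, r, b)
  "snge" → prefix "sng" already present; 1 new (e)
  "juqbhlv" → prefix "j" already present; 6 new (u, q, b, h, l, v)
  "snihqprqe" → prefix "sn" already present; 7 new (i, h, q, p, r, q, e)
  "kwskktu" → 7 new (k, w, s, k, k, t, u)
  "sngerhuuo" → prefix "snge" already present; 5 new (r, h, u, u, o)
  "sntqqqzqdw" → prefix "sn" already present; 8 new (t, q, q, q, z, q, d, w)
  "sngefmb" → prefix "snge" already present; 3 new (f, m, b)
  "kwsqw" → prefix "kws" already present; 2 new (q, w)
  "yxj" → 3 new (y, x, j)
  "jfwdnnuor" → prefix "jfwdnnuor" already present; 0 new (none)
  "sngcqks" → prefix "sngcqk" already present; 1 new (s)
Total nodes = 9 + 2 + 2 + 7 + 0 + 1 + 4 + 4 + 1 + 6 + 7 + 7 + 5 + 8 + 3 + 2 + 3 + 0 + 1 = 72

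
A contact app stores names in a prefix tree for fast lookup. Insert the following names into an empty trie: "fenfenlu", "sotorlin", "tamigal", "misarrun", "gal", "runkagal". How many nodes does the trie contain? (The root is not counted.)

Trace insertions, counting only characters that open a new branch:
  "fenfenlu" → 8 new (f, e, n, f, e, n, l, u)
  "sotorlin" → 8 new (s, o, t, o, r, l, i, n)
  "tamigal" → 7 new (t, a, m, i, g, a, l)
  "misarrun" → 8 new (m, i, s, a, r, r, u, n)
  "gal" → 3 new (g, a, l)
  "runkagal" → 8 new (r, u, n, k, a, g, a, l)
Total nodes = 8 + 8 + 7 + 8 + 3 + 8 = 42

42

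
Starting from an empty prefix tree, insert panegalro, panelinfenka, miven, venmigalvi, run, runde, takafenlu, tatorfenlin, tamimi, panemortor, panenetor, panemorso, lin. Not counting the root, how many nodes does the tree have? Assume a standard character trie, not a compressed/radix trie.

75

For each word, the new-node count is its length minus the longest prefix already in the trie:
  "panegalro" → 9 new (p, a, n, e, g, a, l, r, o)
  "panelinfenka" → prefix "pane" already present; 8 new (l, i, n, f, e, n, k, a)
  "miven" → 5 new (m, i, v, e, n)
  "venmigalvi" → 10 new (v, e, n, m, i, g, a, l, v, i)
  "run" → 3 new (r, u, n)
  "runde" → prefix "run" already present; 2 new (d, e)
  "takafenlu" → 9 new (t, a, k, a, f, e, n, l, u)
  "tatorfenlin" → prefix "ta" already present; 9 new (t, o, r, f, e, n, l, i, n)
  "tamimi" → prefix "ta" already present; 4 new (m, i, m, i)
  "panemortor" → prefix "pane" already present; 6 new (m, o, r, t, o, r)
  "panenetor" → prefix "pane" already present; 5 new (n, e, t, o, r)
  "panemorso" → prefix "panemor" already present; 2 new (s, o)
  "lin" → 3 new (l, i, n)
Total nodes = 9 + 8 + 5 + 10 + 3 + 2 + 9 + 9 + 4 + 6 + 5 + 2 + 3 = 75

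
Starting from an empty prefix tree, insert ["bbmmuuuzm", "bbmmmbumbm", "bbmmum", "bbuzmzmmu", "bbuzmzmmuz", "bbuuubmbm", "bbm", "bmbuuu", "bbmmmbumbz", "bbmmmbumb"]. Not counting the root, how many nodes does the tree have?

Count nodes per top-level branch (shared prefixes stored once):
  'b'-branch (bbm, bbmmmbumb, bbmmmbumbm, bbmmmbumbz, bbmmum, bbmmuuuzm, bbuuubmbm, bbuzmzmmu, bbuzmzmmuz, bmbuuu): 36 nodes
Sum: 36

36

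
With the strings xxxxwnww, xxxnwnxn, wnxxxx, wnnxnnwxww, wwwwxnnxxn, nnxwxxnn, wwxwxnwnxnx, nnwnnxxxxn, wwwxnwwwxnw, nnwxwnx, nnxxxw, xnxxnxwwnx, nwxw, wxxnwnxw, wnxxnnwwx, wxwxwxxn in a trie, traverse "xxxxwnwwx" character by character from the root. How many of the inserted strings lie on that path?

1

Check each prefix of "xxxxwnwwx" against the stored set — each match is an end-marker on the path.
Prefixes of the query that are stored words: "xxxxwnww"
Count: 1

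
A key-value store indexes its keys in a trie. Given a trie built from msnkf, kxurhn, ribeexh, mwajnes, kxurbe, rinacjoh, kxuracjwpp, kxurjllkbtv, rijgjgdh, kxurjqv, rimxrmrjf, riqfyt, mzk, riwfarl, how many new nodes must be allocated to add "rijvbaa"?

The longest prefix of "rijvbaa" already in the trie is "rij" (length 3).
Each of the 4 remaining characters creates one node.

4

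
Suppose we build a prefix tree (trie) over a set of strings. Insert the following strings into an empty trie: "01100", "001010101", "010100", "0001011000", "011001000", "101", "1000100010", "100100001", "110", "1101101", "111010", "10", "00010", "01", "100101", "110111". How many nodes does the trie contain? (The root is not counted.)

58

Count nodes per top-level branch (shared prefixes stored once):
  '0'-branch (00010, 0001011000, 001010101, 01, 010100, 01100, 011001000): 29 nodes
  '1'-branch (10, 1000100010, 100100001, 100101, 101, 110, 1101101, 110111, 111010): 29 nodes
Sum: 58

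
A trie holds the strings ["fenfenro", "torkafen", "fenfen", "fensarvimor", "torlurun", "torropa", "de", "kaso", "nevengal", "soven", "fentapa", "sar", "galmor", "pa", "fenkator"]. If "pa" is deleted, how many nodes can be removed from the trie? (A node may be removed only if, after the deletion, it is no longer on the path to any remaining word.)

After clearing the end-marker at "pa", prune upward until reaching a node still needed by another word.
No other word shares any prefix with "pa", so all 2 of its nodes go.
Nodes removed: 2

2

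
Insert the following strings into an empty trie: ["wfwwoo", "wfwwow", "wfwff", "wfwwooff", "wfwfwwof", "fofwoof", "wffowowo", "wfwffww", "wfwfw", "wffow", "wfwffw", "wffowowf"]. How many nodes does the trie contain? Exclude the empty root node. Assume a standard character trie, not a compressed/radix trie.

31

Insert word by word; a character creates a node only if that edge doesn't already exist:
  "wfwwoo" → 6 new (w, f, w, w, o, o)
  "wfwwow" → prefix "wfwwo" already present; 1 new (w)
  "wfwff" → prefix "wfw" already present; 2 new (f, f)
  "wfwwooff" → prefix "wfwwoo" already present; 2 new (f, f)
  "wfwfwwof" → prefix "wfwf" already present; 4 new (w, w, o, f)
  "fofwoof" → 7 new (f, o, f, w, o, o, f)
  "wffowowo" → prefix "wf" already present; 6 new (f, o, w, o, w, o)
  "wfwffww" → prefix "wfwff" already present; 2 new (w, w)
  "wfwfw" → prefix "wfwfw" already present; 0 new (none)
  "wffow" → prefix "wffow" already present; 0 new (none)
  "wfwffw" → prefix "wfwffw" already present; 0 new (none)
  "wffowowf" → prefix "wffowow" already present; 1 new (f)
Total nodes = 6 + 1 + 2 + 2 + 4 + 7 + 6 + 2 + 0 + 0 + 0 + 1 = 31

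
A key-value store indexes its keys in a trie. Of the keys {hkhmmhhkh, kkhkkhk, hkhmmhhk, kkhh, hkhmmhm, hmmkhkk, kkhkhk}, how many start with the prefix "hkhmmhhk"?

2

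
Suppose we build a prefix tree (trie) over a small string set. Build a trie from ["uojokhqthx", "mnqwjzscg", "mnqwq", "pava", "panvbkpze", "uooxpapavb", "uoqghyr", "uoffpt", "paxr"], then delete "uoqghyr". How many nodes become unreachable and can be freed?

5

A node on "uoqghyr"'s path can go only if nothing else ends at it or branches off below it.
The suffix "qghyr" (5 nodes) is used only by "uoqghyr"; the node for "uo" still has the child "j", so pruning stops there.
Nodes removed: 5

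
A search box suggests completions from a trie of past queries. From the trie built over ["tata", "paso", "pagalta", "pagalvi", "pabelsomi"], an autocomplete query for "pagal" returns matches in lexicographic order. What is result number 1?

pagalta

Words with prefix "pagal", in lexicographic order: "pagalta", "pagalvi"
Position 1: pagalta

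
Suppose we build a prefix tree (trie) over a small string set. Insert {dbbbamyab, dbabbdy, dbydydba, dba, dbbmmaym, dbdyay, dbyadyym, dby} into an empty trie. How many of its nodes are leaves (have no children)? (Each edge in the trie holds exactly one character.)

6

Leaves are exactly the stored words that no other stored word extends.
Those words: "dbabbdy", "dbbbamyab", "dbbmmaym", "dbdyay", "dbyadyym", "dbydydba"
Leaf count: 6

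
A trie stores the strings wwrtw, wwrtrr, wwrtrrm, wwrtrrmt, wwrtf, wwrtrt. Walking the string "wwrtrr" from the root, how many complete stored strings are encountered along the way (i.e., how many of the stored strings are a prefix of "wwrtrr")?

1

Check each prefix of "wwrtrr" against the stored set — each match is an end-marker on the path.
Prefixes of the query that are stored words: "wwrtrr"
Count: 1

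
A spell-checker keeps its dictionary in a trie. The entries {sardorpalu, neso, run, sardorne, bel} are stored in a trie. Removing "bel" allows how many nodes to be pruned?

3

Walk "bel" from the leaf back toward the root, removing each node that no remaining word uses.
No other word shares any prefix with "bel", so all 3 of its nodes go.
Nodes removed: 3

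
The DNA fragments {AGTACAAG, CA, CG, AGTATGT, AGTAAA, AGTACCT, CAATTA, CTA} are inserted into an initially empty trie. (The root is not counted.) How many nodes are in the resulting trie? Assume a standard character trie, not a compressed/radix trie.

For each word, the new-node count is its length minus the longest prefix already in the trie:
  "AGTACAAG" → 8 new (A, G, T, A, C, A, A, G)
  "CA" → 2 new (C, A)
  "CG" → prefix "C" already present; 1 new (G)
  "AGTATGT" → prefix "AGTA" already present; 3 new (T, G, T)
  "AGTAAA" → prefix "AGTA" already present; 2 new (A, A)
  "AGTACCT" → prefix "AGTAC" already present; 2 new (C, T)
  "CAATTA" → prefix "CA" already present; 4 new (A, T, T, A)
  "CTA" → prefix "C" already present; 2 new (T, A)
Total nodes = 8 + 2 + 1 + 3 + 2 + 2 + 4 + 2 = 24

24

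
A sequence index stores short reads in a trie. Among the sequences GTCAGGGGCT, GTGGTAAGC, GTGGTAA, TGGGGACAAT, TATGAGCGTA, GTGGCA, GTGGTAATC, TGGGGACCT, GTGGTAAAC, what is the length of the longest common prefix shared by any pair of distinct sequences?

Look for the deepest trie node that still has at least two words in its subtree.
"GTGGTAA" and "GTGGTAAAC" agree on "GTGGTAA" (7 characters) before diverging; nothing deeper is shared.
Longest shared-prefix length: 7

7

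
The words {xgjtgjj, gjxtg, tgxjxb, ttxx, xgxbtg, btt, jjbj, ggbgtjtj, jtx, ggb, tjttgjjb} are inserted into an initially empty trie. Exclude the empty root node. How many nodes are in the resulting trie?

48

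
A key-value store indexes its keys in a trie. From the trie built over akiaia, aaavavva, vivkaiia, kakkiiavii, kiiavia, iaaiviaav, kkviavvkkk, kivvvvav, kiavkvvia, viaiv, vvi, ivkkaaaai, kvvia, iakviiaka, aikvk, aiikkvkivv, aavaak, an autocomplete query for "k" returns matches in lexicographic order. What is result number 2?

kiavkvvia

Words with prefix "k", in lexicographic order: "kakkiiavii", "kiavkvvia", "kiiavia", "kivvvvav", "kkviavvkkk", "kvvia"
Position 2: kiavkvvia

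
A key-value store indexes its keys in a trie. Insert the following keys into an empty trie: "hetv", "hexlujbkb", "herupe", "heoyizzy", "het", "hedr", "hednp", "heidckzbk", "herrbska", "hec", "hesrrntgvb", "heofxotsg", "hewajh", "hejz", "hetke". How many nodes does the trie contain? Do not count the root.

60

Insert word by word; a character creates a node only if that edge doesn't already exist:
  "hetv" → 4 new (h, e, t, v)
  "hexlujbkb" → prefix "he" already present; 7 new (x, l, u, j, b, k, b)
  "herupe" → prefix "he" already present; 4 new (r, u, p, e)
  "heoyizzy" → prefix "he" already present; 6 new (o, y, i, z, z, y)
  "het" → prefix "het" already present; 0 new (none)
  "hedr" → prefix "he" already present; 2 new (d, r)
  "hednp" → prefix "hed" already present; 2 new (n, p)
  "heidckzbk" → prefix "he" already present; 7 new (i, d, c, k, z, b, k)
  "herrbska" → prefix "her" already present; 5 new (r, b, s, k, a)
  "hec" → prefix "he" already present; 1 new (c)
  "hesrrntgvb" → prefix "he" already present; 8 new (s, r, r, n, t, g, v, b)
  "heofxotsg" → prefix "heo" already present; 6 new (f, x, o, t, s, g)
  "hewajh" → prefix "he" already present; 4 new (w, a, j, h)
  "hejz" → prefix "he" already present; 2 new (j, z)
  "hetke" → prefix "het" already present; 2 new (k, e)
Total nodes = 4 + 7 + 4 + 6 + 0 + 2 + 2 + 7 + 5 + 1 + 8 + 6 + 4 + 2 + 2 = 60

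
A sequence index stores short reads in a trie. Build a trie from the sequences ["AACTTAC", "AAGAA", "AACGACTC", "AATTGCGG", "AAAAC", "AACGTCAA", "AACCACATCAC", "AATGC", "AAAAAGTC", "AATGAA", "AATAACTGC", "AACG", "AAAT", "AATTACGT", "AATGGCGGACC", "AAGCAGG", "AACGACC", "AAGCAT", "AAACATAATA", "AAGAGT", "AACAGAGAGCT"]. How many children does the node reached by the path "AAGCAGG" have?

Walk "AAGCAGG" from the root, arriving at one node.
No stored string extends past "AAGCAGG".
That node has 0 child edges.

0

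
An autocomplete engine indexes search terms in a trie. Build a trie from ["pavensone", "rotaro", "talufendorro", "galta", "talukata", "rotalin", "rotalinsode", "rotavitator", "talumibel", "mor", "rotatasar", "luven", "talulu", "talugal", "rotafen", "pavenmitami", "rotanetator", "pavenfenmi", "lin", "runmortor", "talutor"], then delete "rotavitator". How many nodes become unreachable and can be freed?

7

After clearing the end-marker at "rotavitator", prune upward until reaching a node still needed by another word.
The suffix "vitator" (7 nodes) is used only by "rotavitator"; the node for "rota" still has the child "r", so pruning stops there.
Nodes removed: 7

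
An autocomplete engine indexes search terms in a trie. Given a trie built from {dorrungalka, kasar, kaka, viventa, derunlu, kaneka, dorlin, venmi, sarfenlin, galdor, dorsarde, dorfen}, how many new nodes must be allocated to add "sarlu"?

2

The longest prefix of "sarlu" already in the trie is "sar" (length 3).
So 5 − 3 = 2 new nodes.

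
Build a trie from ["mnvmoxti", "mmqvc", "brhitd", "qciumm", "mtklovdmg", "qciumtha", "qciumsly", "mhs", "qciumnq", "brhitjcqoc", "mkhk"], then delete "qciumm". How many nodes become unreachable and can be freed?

1

A node on "qciumm"'s path can go only if nothing else ends at it or branches off below it.
The suffix "m" (1 node) is used only by "qciumm"; the node for "qcium" still has the child "t", so pruning stops there.
Nodes removed: 1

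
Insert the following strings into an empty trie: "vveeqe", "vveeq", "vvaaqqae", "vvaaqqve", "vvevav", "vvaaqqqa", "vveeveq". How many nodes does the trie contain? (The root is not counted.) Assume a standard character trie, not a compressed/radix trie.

Count nodes per top-level branch (shared prefixes stored once):
  'v'-branch (vvaaqqae, vvaaqqqa, vvaaqqve, vveeq, vveeqe, vveeveq, vvevav): 22 nodes
Sum: 22

22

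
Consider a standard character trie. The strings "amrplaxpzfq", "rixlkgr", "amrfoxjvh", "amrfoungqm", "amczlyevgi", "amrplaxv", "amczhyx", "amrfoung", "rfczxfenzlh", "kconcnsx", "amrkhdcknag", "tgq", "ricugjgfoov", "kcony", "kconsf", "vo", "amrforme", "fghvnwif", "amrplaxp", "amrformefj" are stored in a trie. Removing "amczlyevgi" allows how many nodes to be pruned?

A node on "amczlyevgi"'s path can go only if nothing else ends at it or branches off below it.
The suffix "lyevgi" (6 nodes) is used only by "amczlyevgi"; the node for "amcz" still has the child "h", so pruning stops there.
Nodes removed: 6

6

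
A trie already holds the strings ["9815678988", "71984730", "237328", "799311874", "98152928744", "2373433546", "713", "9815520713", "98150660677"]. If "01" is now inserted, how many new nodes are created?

No existing word starts with "0", so every character of "01" needs a new node.
2 − 0 = 2 new nodes.

2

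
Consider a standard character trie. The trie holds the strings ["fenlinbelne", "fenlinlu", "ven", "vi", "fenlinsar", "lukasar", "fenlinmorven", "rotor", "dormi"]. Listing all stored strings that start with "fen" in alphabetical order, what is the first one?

fenlinbelne

Words with prefix "fen", in lexicographic order: "fenlinbelne", "fenlinlu", "fenlinmorven", "fenlinsar"
Position 1: fenlinbelne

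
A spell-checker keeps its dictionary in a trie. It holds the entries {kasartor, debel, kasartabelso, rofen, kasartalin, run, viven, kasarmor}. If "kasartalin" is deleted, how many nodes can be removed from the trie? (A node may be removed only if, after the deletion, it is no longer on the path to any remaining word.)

3

A node on "kasartalin"'s path can go only if nothing else ends at it or branches off below it.
The suffix "lin" (3 nodes) is used only by "kasartalin"; the node for "kasarta" still has the child "b", so pruning stops there.
Nodes removed: 3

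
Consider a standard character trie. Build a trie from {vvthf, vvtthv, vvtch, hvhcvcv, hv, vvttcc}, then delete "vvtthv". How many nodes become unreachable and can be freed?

2

After clearing the end-marker at "vvtthv", prune upward until reaching a node still needed by another word.
The suffix "hv" (2 nodes) is used only by "vvtthv"; the node for "vvtt" still has the child "c", so pruning stops there.
Nodes removed: 2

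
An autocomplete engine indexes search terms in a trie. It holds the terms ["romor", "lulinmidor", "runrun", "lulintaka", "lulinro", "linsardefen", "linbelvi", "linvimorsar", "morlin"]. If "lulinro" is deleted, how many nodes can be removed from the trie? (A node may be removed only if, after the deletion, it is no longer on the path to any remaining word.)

After clearing the end-marker at "lulinro", prune upward until reaching a node still needed by another word.
The suffix "ro" (2 nodes) is used only by "lulinro"; the node for "lulin" still has the child "m", so pruning stops there.
Nodes removed: 2

2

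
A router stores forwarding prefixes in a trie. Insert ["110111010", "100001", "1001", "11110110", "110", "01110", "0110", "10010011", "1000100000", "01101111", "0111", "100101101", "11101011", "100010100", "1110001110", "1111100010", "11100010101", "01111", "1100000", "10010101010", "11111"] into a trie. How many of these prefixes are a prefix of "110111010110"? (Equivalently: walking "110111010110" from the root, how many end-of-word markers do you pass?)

Traverse "110111010110" character by character; count nodes along the way that are marked as word ends.
Prefixes of the query that are stored words: "110", "110111010"
Count: 2

2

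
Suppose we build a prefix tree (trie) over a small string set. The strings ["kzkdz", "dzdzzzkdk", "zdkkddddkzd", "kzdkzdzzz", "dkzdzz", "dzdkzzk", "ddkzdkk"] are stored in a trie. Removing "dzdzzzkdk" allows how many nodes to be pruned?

A node on "dzdzzzkdk"'s path can go only if nothing else ends at it or branches off below it.
The suffix "zzzkdk" (6 nodes) is used only by "dzdzzzkdk"; the node for "dzd" still has the child "k", so pruning stops there.
Nodes removed: 6

6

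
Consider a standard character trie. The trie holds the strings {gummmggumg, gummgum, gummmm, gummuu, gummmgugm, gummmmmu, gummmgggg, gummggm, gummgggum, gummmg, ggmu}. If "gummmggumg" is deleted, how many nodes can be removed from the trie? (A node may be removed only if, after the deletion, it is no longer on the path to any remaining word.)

After clearing the end-marker at "gummmggumg", prune upward until reaching a node still needed by another word.
The suffix "umg" (3 nodes) is used only by "gummmggumg"; the node for "gummmgg" still has the child "g", so pruning stops there.
Nodes removed: 3

3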